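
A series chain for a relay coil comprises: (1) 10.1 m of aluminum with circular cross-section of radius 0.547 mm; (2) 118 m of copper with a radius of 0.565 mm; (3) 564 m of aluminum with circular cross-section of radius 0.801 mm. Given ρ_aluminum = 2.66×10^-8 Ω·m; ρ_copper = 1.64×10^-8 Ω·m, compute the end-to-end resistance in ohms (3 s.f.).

9.66 Ω

Seg 1: A = πr² = π(5.4700e-04 m)² = 9.400e-07 m²
R_1 = (2.66×10^-8)(10.1)/(9.400e-07) = 0.2858 Ω
Seg 2: A = πr² = π(5.6500e-04 m)² = 1.003e-06 m²
R_2 = (1.64×10^-8)(118)/(1.003e-06) = 1.93 Ω
Seg 3: A = πr² = π(8.0100e-04 m)² = 2.016e-06 m²
R_3 = (2.66×10^-8)(564)/(2.016e-06) = 7.443 Ω
R_total = R_1 + R_2 + R_3 = 9.66 Ω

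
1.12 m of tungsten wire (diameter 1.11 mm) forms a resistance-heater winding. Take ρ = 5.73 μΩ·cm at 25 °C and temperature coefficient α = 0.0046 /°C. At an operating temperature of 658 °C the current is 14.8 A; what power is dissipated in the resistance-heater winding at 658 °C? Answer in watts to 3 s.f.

ρ = 5.73 μΩ·cm = 5.73×10^-8 Ω·m
A = π(d/2)² = π(5.5500e-04 m)² = 9.677e-07 m²
R₍25₎ = ρL/A = (5.73×10^-8)(1.12)/(9.677e-07) = 0.06632 Ω
R₍658₎ = R₍25₎(1 + αΔT) = 0.06632 × (1 + 0.0046×633) = 0.2594 Ω
P = I²R = (14.8)² × 0.2594 = 56.8 W

56.8 W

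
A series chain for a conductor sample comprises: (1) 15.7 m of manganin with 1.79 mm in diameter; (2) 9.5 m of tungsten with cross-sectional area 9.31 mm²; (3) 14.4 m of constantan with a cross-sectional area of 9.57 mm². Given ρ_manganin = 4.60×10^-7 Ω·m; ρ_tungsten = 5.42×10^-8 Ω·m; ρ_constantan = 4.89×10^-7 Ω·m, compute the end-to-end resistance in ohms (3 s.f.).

Seg 1: A = π(d/2)² = π(8.9500e-04 m)² = 2.516e-06 m²
R_1 = (4.60×10^-7)(15.7)/(2.516e-06) = 2.87 Ω
Seg 2: A = 9.31 mm² = 9.310e-06 m²
R_2 = (5.42×10^-8)(9.5)/(9.310e-06) = 0.05531 Ω
Seg 3: A = 9.57 mm² = 9.570e-06 m²
R_3 = (4.89×10^-7)(14.4)/(9.570e-06) = 0.7358 Ω
R_total = R_1 + R_2 + R_3 = 3.66 Ω

3.66 Ω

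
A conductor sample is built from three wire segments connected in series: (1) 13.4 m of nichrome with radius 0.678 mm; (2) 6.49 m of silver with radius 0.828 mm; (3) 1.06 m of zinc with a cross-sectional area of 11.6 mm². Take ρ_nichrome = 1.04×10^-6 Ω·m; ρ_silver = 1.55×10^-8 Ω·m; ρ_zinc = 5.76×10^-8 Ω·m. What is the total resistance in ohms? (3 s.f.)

9.70 Ω

Seg 1: A = πr² = π(6.7800e-04 m)² = 1.444e-06 m²
R_1 = (1.04×10^-6)(13.4)/(1.444e-06) = 9.65 Ω
Seg 2: A = πr² = π(8.2800e-04 m)² = 2.154e-06 m²
R_2 = (1.55×10^-8)(6.49)/(2.154e-06) = 0.04671 Ω
Seg 3: A = 11.6 mm² = 1.160e-05 m²
R_3 = (5.76×10^-8)(1.06)/(1.160e-05) = 0.005263 Ω
R_total = R_1 + R_2 + R_3 = 9.70 Ω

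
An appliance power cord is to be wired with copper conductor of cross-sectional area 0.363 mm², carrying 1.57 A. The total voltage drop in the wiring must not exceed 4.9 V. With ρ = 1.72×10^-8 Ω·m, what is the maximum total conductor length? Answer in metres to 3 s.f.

A = 0.363 mm² = 3.630e-07 m²
L_max = V_max·A/(1·ρI) = (4.9)(3.630e-07)/(1.72×10^-8×1.57) = 65.9 m

65.9 m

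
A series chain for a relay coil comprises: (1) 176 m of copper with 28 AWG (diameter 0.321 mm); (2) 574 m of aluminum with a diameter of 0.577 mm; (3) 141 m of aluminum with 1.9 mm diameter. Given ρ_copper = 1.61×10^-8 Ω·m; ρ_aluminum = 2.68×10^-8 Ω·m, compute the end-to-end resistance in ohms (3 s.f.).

95.2 Ω

Seg 1: A = π(0.321/2 mm)² = π(1.6050e-04 m)² = 8.093e-08 m²
R_1 = (1.61×10^-8)(176)/(8.093e-08) = 35.01 Ω
Seg 2: A = π(d/2)² = π(2.8850e-04 m)² = 2.615e-07 m²
R_2 = (2.68×10^-8)(574)/(2.615e-07) = 58.83 Ω
Seg 3: A = π(d/2)² = π(9.5000e-04 m)² = 2.835e-06 m²
R_3 = (2.68×10^-8)(141)/(2.835e-06) = 1.333 Ω
R_total = R_1 + R_2 + R_3 = 95.2 Ω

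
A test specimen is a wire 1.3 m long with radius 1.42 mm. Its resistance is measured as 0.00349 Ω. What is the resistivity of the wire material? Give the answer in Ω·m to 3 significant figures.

A = πr² = π(1.4200e-03 m)² = 6.335e-06 m²
ρ = RA/L = (0.00349)(6.335e-06)/(1.3) = 1.70×10^-8 Ω·m

1.70×10^-8 Ω·m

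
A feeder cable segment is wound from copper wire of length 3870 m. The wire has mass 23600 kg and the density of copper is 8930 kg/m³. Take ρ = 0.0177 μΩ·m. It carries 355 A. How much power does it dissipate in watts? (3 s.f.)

ρ = 0.0177 μΩ·m = 1.77×10^-8 Ω·m
A = m/(density·L) = 23600/(8930×3870) = 6.8289e-04 m²
R = ρL/A = (1.77×10^-8)(3870)/(6.8289e-04) = 0.1003 Ω
P = I²R = (355)² × 0.1003 = 12600 W

12600 W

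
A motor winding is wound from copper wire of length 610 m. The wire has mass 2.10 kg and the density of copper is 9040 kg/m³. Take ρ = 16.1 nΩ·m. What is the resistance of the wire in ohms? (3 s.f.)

25.8 Ω

ρ = 16.1 nΩ·m = 1.61×10^-8 Ω·m
A = m/(density·L) = 2.1/(9040×610) = 3.8082e-07 m²
R = ρL/A = (1.61×10^-8)(610)/(3.8082e-07) = 25.8 Ω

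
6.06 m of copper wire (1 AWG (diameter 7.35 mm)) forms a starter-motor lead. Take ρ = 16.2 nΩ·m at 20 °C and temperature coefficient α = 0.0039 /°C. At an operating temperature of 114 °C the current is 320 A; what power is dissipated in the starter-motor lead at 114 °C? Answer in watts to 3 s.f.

324 W

ρ = 16.2 nΩ·m = 1.62×10^-8 Ω·m
A = π(7.35/2 mm)² = π(3.6750e-03 m)² = 4.243e-05 m²
R₍20₎ = ρL/A = (1.62×10^-8)(6.06)/(4.243e-05) = 0.002314 Ω
R₍114₎ = R₍20₎(1 + αΔT) = 0.002314 × (1 + 0.0039×94) = 0.003162 Ω
P = I²R = (320)² × 0.003162 = 324 W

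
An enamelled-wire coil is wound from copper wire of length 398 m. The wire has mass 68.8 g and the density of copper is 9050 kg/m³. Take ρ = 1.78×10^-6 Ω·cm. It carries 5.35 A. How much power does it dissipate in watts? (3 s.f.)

10600 W

ρ = 1.78×10^-6 Ω·cm = 1.78×10^-8 Ω·m
A = m/(density·L) = 0.0688/(9050×398) = 1.9101e-08 m²
R = ρL/A = (1.78×10^-8)(398)/(1.9101e-08) = 370.9 Ω
P = I²R = (5.35)² × 370.9 = 10600 W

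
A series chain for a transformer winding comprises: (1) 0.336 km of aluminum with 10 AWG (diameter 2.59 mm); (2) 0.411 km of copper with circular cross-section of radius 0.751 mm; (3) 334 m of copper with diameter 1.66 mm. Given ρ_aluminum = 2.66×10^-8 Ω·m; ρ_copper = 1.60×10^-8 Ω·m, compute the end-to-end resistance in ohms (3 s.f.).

Seg 1: A = π(2.59/2 mm)² = π(1.2950e-03 m)² = 5.269e-06 m²
R_1 = (2.66×10^-8)(336)/(5.269e-06) = 1.696 Ω
Seg 2: A = πr² = π(7.5100e-04 m)² = 1.772e-06 m²
R_2 = (1.60×10^-8)(411)/(1.772e-06) = 3.711 Ω
Seg 3: A = π(d/2)² = π(8.3000e-04 m)² = 2.164e-06 m²
R_3 = (1.60×10^-8)(334)/(2.164e-06) = 2.469 Ω
R_total = R_1 + R_2 + R_3 = 7.88 Ω

7.88 Ω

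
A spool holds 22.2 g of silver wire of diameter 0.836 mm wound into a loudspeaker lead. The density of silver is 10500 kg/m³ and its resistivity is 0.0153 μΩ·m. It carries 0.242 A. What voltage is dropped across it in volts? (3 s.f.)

0.0260 V

ρ = 0.0153 μΩ·m = 1.53×10^-8 Ω·m
A = π(d/2)² = π(4.1800e-04 m)² = 5.4891e-07 m²
L = m/(density·A) = 0.0222/(10500×5.4891e-07) = 3.852 m
R = ρL/A = (1.53×10^-8)(3.852)/(5.4891e-07) = 0.1074 Ω
V = IR = 0.242 × 0.1074 = 0.0260 V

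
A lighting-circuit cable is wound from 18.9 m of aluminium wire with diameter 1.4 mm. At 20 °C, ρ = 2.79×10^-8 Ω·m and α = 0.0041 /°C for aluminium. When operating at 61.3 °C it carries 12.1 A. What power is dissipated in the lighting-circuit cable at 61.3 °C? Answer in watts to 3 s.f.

58.6 W

A = π(d/2)² = π(7.0000e-04 m)² = 1.539e-06 m²
R₍20₎ = ρL/A = (2.79×10^-8)(18.9)/(1.539e-06) = 0.3425 Ω
R₍61.3₎ = R₍20₎(1 + αΔT) = 0.3425 × (1 + 0.0041×41.3) = 0.4006 Ω
P = I²R = (12.1)² × 0.4006 = 58.6 W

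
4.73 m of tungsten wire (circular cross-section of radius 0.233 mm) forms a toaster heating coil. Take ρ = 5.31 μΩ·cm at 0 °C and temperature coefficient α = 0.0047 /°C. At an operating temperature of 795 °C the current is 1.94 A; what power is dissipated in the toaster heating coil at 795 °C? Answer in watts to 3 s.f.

ρ = 5.31 μΩ·cm = 5.31×10^-8 Ω·m
A = πr² = π(2.3300e-04 m)² = 1.706e-07 m²
R₍0₎ = ρL/A = (5.31×10^-8)(4.73)/(1.706e-07) = 1.473 Ω
R₍795₎ = R₍0₎(1 + αΔT) = 1.473 × (1 + 0.0047×795) = 6.975 Ω
P = I²R = (1.94)² × 6.975 = 26.3 W

26.3 W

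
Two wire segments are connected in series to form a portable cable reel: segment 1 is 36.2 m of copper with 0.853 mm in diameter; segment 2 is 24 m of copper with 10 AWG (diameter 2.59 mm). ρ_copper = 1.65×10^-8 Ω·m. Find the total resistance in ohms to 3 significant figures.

1.12 Ω

Segment 1: A = π(d/2)² = π(4.2650e-04 m)² = 5.715e-07 m²
R₁ = ρL/A = (1.65×10^-8)(36.2)/(5.715e-07) = 1.045 Ω
Segment 2: A = π(2.59/2 mm)² = π(1.2950e-03 m)² = 5.269e-06 m²
R₂ = (1.65×10^-8)(24)/(5.269e-06) = 0.07516 Ω
R = R₁ + R₂ = 1.12 Ω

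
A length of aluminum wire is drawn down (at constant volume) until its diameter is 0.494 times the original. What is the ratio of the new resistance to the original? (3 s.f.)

Volume constant ⇒ L' = L/r² with r = 0.494. R' = ρL'/A' = ρ(L/r²)/(πr²d₀²/4) = R/r⁴.
Factor = 16.8

16.8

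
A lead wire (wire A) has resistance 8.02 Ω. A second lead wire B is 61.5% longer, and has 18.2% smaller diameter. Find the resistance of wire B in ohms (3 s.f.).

R ∝ L/d², so R_B/R_A = (1 + 61.5/100) × (1 − 18.2/100)⁻²
= 1.615 × 1.494 = 2.414
R_B = 2.414 × 8.02 = 19.4 Ω

19.4 Ω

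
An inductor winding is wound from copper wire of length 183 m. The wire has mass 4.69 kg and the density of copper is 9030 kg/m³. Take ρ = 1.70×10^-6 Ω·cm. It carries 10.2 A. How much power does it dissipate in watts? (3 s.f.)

114 W

ρ = 1.70×10^-6 Ω·cm = 1.70×10^-8 Ω·m
A = m/(density·L) = 4.69/(9030×183) = 2.8381e-06 m²
R = ρL/A = (1.70×10^-8)(183)/(2.8381e-06) = 1.096 Ω
P = I²R = (10.2)² × 1.096 = 114 W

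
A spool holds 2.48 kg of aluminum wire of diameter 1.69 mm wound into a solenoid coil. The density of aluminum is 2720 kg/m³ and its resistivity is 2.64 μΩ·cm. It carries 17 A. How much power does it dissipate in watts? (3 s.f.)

1380 W

ρ = 2.64 μΩ·cm = 2.64×10^-8 Ω·m
A = π(d/2)² = π(8.4500e-04 m)² = 2.2432e-06 m²
L = m/(density·A) = 2.48/(2720×2.2432e-06) = 406.5 m
R = ρL/A = (2.64×10^-8)(406.5)/(2.2432e-06) = 4.784 Ω
P = I²R = (17)² × 4.784 = 1380 W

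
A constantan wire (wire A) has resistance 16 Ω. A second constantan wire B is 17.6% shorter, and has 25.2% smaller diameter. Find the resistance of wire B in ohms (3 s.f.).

R ∝ L/d², so R_B/R_A = (1 − 17.6/100) × (1 − 25.2/100)⁻²
= 0.824 × 1.787 = 1.473
R_B = 1.473 × 16 = 23.6 Ω

23.6 Ω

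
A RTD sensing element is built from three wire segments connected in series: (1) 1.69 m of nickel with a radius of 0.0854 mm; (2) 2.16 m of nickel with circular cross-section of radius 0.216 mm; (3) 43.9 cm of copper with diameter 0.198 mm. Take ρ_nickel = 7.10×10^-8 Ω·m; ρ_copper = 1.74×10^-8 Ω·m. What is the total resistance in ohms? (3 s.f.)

6.53 Ω

Seg 1: A = πr² = π(8.5400e-05 m)² = 2.291e-08 m²
R_1 = (7.10×10^-8)(1.69)/(2.291e-08) = 5.237 Ω
Seg 2: A = πr² = π(2.1600e-04 m)² = 1.466e-07 m²
R_2 = (7.10×10^-8)(2.16)/(1.466e-07) = 1.046 Ω
Seg 3: A = π(d/2)² = π(9.9000e-05 m)² = 3.079e-08 m²
R_3 = (1.74×10^-8)(0.439)/(3.079e-08) = 0.2481 Ω
R_total = R_1 + R_2 + R_3 = 6.53 Ω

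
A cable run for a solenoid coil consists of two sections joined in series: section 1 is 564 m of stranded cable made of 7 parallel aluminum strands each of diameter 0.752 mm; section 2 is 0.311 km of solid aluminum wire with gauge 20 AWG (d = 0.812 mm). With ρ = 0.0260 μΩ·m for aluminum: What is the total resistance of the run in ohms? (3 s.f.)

20.3 Ω

ρ = 0.0260 μΩ·m = 2.60×10^-8 Ω·m
Section 1: A_strand = π(3.7600e-04)² = 4.441e-07 m²; R₁ = ρL/(N·A_s) = (2.60×10^-8)(564)/(7×4.441e-07) = 4.717 Ω
Section 2: A = π(0.812/2 mm)² = π(4.0600e-04 m)² = 5.178e-07 m²
R₂ = (2.60×10^-8)(311)/(5.178e-07) = 15.61 Ω
R = R₁ + R₂ = 20.3 Ω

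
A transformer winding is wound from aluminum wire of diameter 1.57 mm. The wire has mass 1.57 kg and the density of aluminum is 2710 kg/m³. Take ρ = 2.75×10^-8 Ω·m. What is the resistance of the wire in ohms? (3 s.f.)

A = π(d/2)² = π(7.8500e-04 m)² = 1.9359e-06 m²
L = m/(density·A) = 1.57/(2710×1.9359e-06) = 299.3 m
R = ρL/A = (2.75×10^-8)(299.3)/(1.9359e-06) = 4.25 Ω

4.25 Ω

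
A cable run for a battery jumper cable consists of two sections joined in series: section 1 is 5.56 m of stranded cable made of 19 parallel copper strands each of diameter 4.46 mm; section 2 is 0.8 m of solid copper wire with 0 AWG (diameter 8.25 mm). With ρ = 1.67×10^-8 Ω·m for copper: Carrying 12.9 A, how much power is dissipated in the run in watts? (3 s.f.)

Section 1: A_strand = π(2.2300e-03)² = 1.562e-05 m²; R₁ = ρL/(N·A_s) = (1.67×10^-8)(5.56)/(19×1.562e-05) = 3.128×10^-4 Ω
Section 2: A = π(8.25/2 mm)² = π(4.1250e-03 m)² = 5.346e-05 m²
R₂ = (1.67×10^-8)(0.8)/(5.346e-05) = 2.499×10^-4 Ω
R = R₁ + R₂ = 5.627×10^-4 Ω
P = I²R = (12.9)² × 5.627×10^-4 = 0.0936 W

0.0936 W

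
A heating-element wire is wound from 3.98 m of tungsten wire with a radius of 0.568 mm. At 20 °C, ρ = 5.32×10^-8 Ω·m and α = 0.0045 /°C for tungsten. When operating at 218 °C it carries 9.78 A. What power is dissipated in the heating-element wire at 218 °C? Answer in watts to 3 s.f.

37.8 W

A = πr² = π(5.6800e-04 m)² = 1.014e-06 m²
R₍20₎ = ρL/A = (5.32×10^-8)(3.98)/(1.014e-06) = 0.2089 Ω
R₍218₎ = R₍20₎(1 + αΔT) = 0.2089 × (1 + 0.0045×198) = 0.395 Ω
P = I²R = (9.78)² × 0.395 = 37.8 W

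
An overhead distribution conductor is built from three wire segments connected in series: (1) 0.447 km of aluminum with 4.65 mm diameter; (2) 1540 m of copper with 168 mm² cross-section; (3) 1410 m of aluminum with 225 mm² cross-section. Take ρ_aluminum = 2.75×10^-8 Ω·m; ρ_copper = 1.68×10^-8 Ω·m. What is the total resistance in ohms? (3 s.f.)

1.05 Ω

Seg 1: A = π(d/2)² = π(2.3250e-03 m)² = 1.698e-05 m²
R_1 = (2.75×10^-8)(447)/(1.698e-05) = 0.7238 Ω
Seg 2: A = 168 mm² = 1.680e-04 m²
R_2 = (1.68×10^-8)(1540)/(1.680e-04) = 0.154 Ω
Seg 3: A = 225 mm² = 2.250e-04 m²
R_3 = (2.75×10^-8)(1410)/(2.250e-04) = 0.1723 Ω
R_total = R_1 + R_2 + R_3 = 1.05 Ω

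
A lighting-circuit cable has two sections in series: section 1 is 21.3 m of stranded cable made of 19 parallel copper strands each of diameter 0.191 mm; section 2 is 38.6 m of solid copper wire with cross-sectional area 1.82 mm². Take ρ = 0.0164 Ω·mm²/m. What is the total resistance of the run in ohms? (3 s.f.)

0.989 Ω

ρ = 0.0164 Ω·mm²/m = 1.64×10^-8 Ω·m
Section 1: A_strand = π(9.5500e-05)² = 2.865e-08 m²; R₁ = ρL/(N·A_s) = (1.64×10^-8)(21.3)/(19×2.865e-08) = 0.6417 Ω
Section 2: A = 1.82 mm² = 1.820e-06 m²
R₂ = (1.64×10^-8)(38.6)/(1.820e-06) = 0.3478 Ω
R = R₁ + R₂ = 0.989 Ω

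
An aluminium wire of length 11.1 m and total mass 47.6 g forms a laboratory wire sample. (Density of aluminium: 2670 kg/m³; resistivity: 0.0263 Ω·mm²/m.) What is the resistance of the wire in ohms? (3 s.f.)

0.182 Ω

ρ = 0.0263 Ω·mm²/m = 2.63×10^-8 Ω·m
A = m/(density·L) = 0.0476/(2670×11.1) = 1.6061e-06 m²
R = ρL/A = (2.63×10^-8)(11.1)/(1.6061e-06) = 0.182 Ω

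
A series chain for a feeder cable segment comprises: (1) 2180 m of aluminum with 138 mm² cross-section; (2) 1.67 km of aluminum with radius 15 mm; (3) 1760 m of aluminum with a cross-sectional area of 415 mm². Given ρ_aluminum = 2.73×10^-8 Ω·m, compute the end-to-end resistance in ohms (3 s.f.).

Seg 1: A = 138 mm² = 1.380e-04 m²
R_1 = (2.73×10^-8)(2180)/(1.380e-04) = 0.4313 Ω
Seg 2: A = πr² = π(1.5000e-02 m)² = 7.069e-04 m²
R_2 = (2.73×10^-8)(1670)/(7.069e-04) = 0.0645 Ω
Seg 3: A = 415 mm² = 4.150e-04 m²
R_3 = (2.73×10^-8)(1760)/(4.150e-04) = 0.1158 Ω
R_total = R_1 + R_2 + R_3 = 0.612 Ω

0.612 Ω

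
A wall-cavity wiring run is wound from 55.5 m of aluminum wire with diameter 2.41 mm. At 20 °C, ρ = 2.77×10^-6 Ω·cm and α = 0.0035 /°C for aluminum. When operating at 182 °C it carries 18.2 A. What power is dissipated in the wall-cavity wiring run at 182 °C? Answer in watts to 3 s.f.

ρ = 2.77×10^-6 Ω·cm = 2.77×10^-8 Ω·m
A = π(d/2)² = π(1.2050e-03 m)² = 4.562e-06 m²
R₍20₎ = ρL/A = (2.77×10^-8)(55.5)/(4.562e-06) = 0.337 Ω
R₍182₎ = R₍20₎(1 + αΔT) = 0.337 × (1 + 0.0035×162) = 0.5281 Ω
P = I²R = (18.2)² × 0.5281 = 175 W

175 W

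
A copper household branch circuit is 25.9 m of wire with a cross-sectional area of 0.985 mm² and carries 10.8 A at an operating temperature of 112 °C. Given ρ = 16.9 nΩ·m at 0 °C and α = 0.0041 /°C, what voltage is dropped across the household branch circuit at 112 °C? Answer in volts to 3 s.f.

ρ = 16.9 nΩ·m = 1.69×10^-8 Ω·m
A = 0.985 mm² = 9.850e-07 m²
R₍0₎ = ρL/A = (1.69×10^-8)(25.9)/(9.850e-07) = 0.4444 Ω
R₍112₎ = R₍0₎(1 + αΔT) = 0.4444 × (1 + 0.0041×112) = 0.6484 Ω
V = IR = 10.8 × 0.6484 = 7.00 V

7.00 V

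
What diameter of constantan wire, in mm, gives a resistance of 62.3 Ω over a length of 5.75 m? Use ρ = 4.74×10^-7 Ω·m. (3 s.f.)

A = ρL/R = (4.74×10^-7)(5.75)/(62.3) = 4.375e-08 m²
d = 2√(A/π) = 2.360e-04 m = 0.236 mm

0.236 mm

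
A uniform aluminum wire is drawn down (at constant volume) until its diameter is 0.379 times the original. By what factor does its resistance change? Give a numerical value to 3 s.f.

48.5

Volume constant ⇒ L' = L/r² with r = 0.379. R' = ρL'/A' = ρ(L/r²)/(πr²d₀²/4) = R/r⁴.
Factor = 48.5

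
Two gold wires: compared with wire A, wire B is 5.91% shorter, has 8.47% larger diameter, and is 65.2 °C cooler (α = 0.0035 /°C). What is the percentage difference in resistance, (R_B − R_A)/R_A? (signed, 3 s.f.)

R ∝ ρL/d² with ρ ∝ (1+αΔT), so R_B/R_A = (1 − 5.91/100) × (1 + 8.47/100)⁻² × (1 − 0.0035×65.2)
= 0.9409 × 0.8499 × 0.7718 = 0.6172
(R_B − R_A)/R_A = 0.6172 − 1 = -38.3%

-38.3%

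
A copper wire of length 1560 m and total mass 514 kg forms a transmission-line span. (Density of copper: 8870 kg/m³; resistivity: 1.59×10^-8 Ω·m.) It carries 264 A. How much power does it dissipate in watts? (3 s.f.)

A = m/(density·L) = 514/(8870×1560) = 3.7146e-05 m²
R = ρL/A = (1.59×10^-8)(1560)/(3.7146e-05) = 0.6677 Ω
P = I²R = (264)² × 0.6677 = 46500 W

46500 W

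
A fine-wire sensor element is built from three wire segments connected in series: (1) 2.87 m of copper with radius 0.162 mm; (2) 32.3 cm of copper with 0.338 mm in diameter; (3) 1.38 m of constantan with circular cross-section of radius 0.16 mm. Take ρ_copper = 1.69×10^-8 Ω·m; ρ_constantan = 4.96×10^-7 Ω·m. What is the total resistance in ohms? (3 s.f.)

Seg 1: A = πr² = π(1.6200e-04 m)² = 8.245e-08 m²
R_1 = (1.69×10^-8)(2.87)/(8.245e-08) = 0.5883 Ω
Seg 2: A = π(d/2)² = π(1.6900e-04 m)² = 8.973e-08 m²
R_2 = (1.69×10^-8)(0.323)/(8.973e-08) = 0.06084 Ω
Seg 3: A = πr² = π(1.6000e-04 m)² = 8.042e-08 m²
R_3 = (4.96×10^-7)(1.38)/(8.042e-08) = 8.511 Ω
R_total = R_1 + R_2 + R_3 = 9.16 Ω

9.16 Ω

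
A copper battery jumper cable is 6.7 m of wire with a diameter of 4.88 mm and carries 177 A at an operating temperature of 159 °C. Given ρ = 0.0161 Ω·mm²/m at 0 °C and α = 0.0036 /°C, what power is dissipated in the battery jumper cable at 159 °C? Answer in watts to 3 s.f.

ρ = 0.0161 Ω·mm²/m = 1.61×10^-8 Ω·m
A = π(d/2)² = π(2.4400e-03 m)² = 1.870e-05 m²
R₍0₎ = ρL/A = (1.61×10^-8)(6.7)/(1.870e-05) = 0.005767 Ω
R₍159₎ = R₍0₎(1 + αΔT) = 0.005767 × (1 + 0.0036×159) = 0.009068 Ω
P = I²R = (177)² × 0.009068 = 284 W

284 W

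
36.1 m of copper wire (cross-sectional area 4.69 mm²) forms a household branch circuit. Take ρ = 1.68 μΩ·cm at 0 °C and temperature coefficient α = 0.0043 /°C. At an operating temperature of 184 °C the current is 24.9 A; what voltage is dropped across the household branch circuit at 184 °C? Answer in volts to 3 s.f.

ρ = 1.68 μΩ·cm = 1.68×10^-8 Ω·m
A = 4.69 mm² = 4.690e-06 m²
R₍0₎ = ρL/A = (1.68×10^-8)(36.1)/(4.690e-06) = 0.1293 Ω
R₍184₎ = R₍0₎(1 + αΔT) = 0.1293 × (1 + 0.0043×184) = 0.2316 Ω
V = IR = 24.9 × 0.2316 = 5.77 V

5.77 V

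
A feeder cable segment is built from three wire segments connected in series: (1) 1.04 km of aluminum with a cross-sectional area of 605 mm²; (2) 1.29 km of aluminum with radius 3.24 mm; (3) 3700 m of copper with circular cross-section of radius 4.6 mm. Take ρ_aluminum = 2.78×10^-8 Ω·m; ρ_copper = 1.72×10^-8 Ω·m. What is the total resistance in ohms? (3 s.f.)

2.09 Ω

Seg 1: A = 605 mm² = 6.050e-04 m²
R_1 = (2.78×10^-8)(1040)/(6.050e-04) = 0.04779 Ω
Seg 2: A = πr² = π(3.2400e-03 m)² = 3.298e-05 m²
R_2 = (2.78×10^-8)(1290)/(3.298e-05) = 1.087 Ω
Seg 3: A = πr² = π(4.6000e-03 m)² = 6.648e-05 m²
R_3 = (1.72×10^-8)(3700)/(6.648e-05) = 0.9573 Ω
R_total = R_1 + R_2 + R_3 = 2.09 Ω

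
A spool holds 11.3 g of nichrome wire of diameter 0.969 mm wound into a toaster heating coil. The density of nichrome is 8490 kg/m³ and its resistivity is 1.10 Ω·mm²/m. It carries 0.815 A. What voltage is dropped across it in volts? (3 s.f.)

ρ = 1.10 Ω·mm²/m = 1.10×10^-6 Ω·m
A = π(d/2)² = π(4.8450e-04 m)² = 7.3746e-07 m²
L = m/(density·A) = 0.0113/(8490×7.3746e-07) = 1.805 m
R = ρL/A = (1.10×10^-6)(1.805)/(7.3746e-07) = 2.692 Ω
V = IR = 0.815 × 2.692 = 2.19 V

2.19 V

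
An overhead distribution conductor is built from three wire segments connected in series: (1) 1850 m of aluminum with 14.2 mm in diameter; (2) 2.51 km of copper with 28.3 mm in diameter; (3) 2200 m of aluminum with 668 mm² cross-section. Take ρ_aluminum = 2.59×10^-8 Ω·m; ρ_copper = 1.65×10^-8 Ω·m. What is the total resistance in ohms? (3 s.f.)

Seg 1: A = π(d/2)² = π(7.1000e-03 m)² = 1.584e-04 m²
R_1 = (2.59×10^-8)(1850)/(1.584e-04) = 0.3026 Ω
Seg 2: A = π(d/2)² = π(1.4150e-02 m)² = 6.290e-04 m²
R_2 = (1.65×10^-8)(2510)/(6.290e-04) = 0.06584 Ω
Seg 3: A = 668 mm² = 6.680e-04 m²
R_3 = (2.59×10^-8)(2200)/(6.680e-04) = 0.0853 Ω
R_total = R_1 + R_2 + R_3 = 0.454 Ω

0.454 Ω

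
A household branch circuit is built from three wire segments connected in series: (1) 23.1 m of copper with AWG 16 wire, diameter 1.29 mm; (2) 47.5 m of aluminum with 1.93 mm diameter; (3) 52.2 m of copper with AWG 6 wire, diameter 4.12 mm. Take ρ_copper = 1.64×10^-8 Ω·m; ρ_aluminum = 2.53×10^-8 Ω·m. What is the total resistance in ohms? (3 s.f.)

Seg 1: A = π(1.29/2 mm)² = π(6.4500e-04 m)² = 1.307e-06 m²
R_1 = (1.64×10^-8)(23.1)/(1.307e-06) = 0.2899 Ω
Seg 2: A = π(d/2)² = π(9.6500e-04 m)² = 2.926e-06 m²
R_2 = (2.53×10^-8)(47.5)/(2.926e-06) = 0.4108 Ω
Seg 3: A = π(4.12/2 mm)² = π(2.0600e-03 m)² = 1.333e-05 m²
R_3 = (1.64×10^-8)(52.2)/(1.333e-05) = 0.06421 Ω
R_total = R_1 + R_2 + R_3 = 0.765 Ω

0.765 Ω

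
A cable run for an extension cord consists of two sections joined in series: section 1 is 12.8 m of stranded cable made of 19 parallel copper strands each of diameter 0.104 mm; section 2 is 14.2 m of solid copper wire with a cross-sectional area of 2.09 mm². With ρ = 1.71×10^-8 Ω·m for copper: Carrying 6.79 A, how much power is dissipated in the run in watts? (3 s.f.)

67.9 W

Section 1: A_strand = π(5.2000e-05)² = 8.495e-09 m²; R₁ = ρL/(N·A_s) = (1.71×10^-8)(12.8)/(19×8.495e-09) = 1.356 Ω
Section 2: A = 2.09 mm² = 2.090e-06 m²
R₂ = (1.71×10^-8)(14.2)/(2.090e-06) = 0.1162 Ω
R = R₁ + R₂ = 1.472 Ω
P = I²R = (6.79)² × 1.472 = 67.9 W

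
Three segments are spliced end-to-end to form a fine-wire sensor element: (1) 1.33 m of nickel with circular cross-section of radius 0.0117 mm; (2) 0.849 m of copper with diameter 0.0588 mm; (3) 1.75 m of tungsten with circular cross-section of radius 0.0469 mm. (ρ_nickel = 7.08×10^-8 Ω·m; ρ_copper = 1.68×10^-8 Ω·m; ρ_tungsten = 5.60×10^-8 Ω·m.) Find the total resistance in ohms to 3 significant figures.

Seg 1: A = πr² = π(1.1700e-05 m)² = 4.301e-10 m²
R_1 = (7.08×10^-8)(1.33)/(4.301e-10) = 219 Ω
Seg 2: A = π(d/2)² = π(2.9400e-05 m)² = 2.715e-09 m²
R_2 = (1.68×10^-8)(0.849)/(2.715e-09) = 5.253 Ω
Seg 3: A = πr² = π(4.6900e-05 m)² = 6.910e-09 m²
R_3 = (5.60×10^-8)(1.75)/(6.910e-09) = 14.18 Ω
R_total = R_1 + R_2 + R_3 = 238 Ω

238 Ω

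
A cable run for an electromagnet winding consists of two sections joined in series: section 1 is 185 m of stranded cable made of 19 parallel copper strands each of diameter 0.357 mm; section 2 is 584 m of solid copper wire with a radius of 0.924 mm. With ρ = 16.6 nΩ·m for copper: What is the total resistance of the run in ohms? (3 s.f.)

5.23 Ω

ρ = 16.6 nΩ·m = 1.66×10^-8 Ω·m
Section 1: A_strand = π(1.7850e-04)² = 1.001e-07 m²; R₁ = ρL/(N·A_s) = (1.66×10^-8)(185)/(19×1.001e-07) = 1.615 Ω
Section 2: A = πr² = π(9.2400e-04 m)² = 2.682e-06 m²
R₂ = (1.66×10^-8)(584)/(2.682e-06) = 3.614 Ω
R = R₁ + R₂ = 5.23 Ω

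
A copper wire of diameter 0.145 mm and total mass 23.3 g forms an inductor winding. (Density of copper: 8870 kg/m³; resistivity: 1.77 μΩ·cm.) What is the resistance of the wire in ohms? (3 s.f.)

ρ = 1.77 μΩ·cm = 1.77×10^-8 Ω·m
A = π(d/2)² = π(7.2500e-05 m)² = 1.6513e-08 m²
L = m/(density·A) = 0.0233/(8870×1.6513e-08) = 159.1 m
R = ρL/A = (1.77×10^-8)(159.1)/(1.6513e-08) = 171 Ω

171 Ω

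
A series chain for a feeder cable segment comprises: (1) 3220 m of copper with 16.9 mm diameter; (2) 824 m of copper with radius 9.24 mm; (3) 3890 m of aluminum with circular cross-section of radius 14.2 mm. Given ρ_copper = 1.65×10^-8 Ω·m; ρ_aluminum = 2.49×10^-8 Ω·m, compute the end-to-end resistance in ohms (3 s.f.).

0.440 Ω

Seg 1: A = π(d/2)² = π(8.4500e-03 m)² = 2.243e-04 m²
R_1 = (1.65×10^-8)(3220)/(2.243e-04) = 0.2369 Ω
Seg 2: A = πr² = π(9.2400e-03 m)² = 2.682e-04 m²
R_2 = (1.65×10^-8)(824)/(2.682e-04) = 0.05069 Ω
Seg 3: A = πr² = π(1.4200e-02 m)² = 6.335e-04 m²
R_3 = (2.49×10^-8)(3890)/(6.335e-04) = 0.1529 Ω
R_total = R_1 + R_2 + R_3 = 0.440 Ω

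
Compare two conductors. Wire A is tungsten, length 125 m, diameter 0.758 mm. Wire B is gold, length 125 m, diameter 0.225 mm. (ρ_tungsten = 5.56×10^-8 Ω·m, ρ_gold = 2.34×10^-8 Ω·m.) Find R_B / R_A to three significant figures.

4.78

R ∝ ρL/d², so R_B/R_A = (ρ_B/ρ_A) × (d_A/d_B)²
= (2.34×10^-8/5.56×10^-8) × (0.758/0.225)² = 4.78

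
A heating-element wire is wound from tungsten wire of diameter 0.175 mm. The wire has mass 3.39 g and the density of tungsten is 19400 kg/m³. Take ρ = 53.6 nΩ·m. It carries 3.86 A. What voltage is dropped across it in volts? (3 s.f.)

62.5 V

ρ = 53.6 nΩ·m = 5.36×10^-8 Ω·m
A = π(d/2)² = π(8.7500e-05 m)² = 2.4053e-08 m²
L = m/(density·A) = 0.00339/(19400×2.4053e-08) = 7.265 m
R = ρL/A = (5.36×10^-8)(7.265)/(2.4053e-08) = 16.19 Ω
V = IR = 3.86 × 16.19 = 62.5 V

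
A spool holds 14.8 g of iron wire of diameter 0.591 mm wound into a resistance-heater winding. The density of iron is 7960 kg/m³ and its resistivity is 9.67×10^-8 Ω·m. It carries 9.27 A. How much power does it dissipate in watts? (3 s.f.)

205 W

A = π(d/2)² = π(2.9550e-04 m)² = 2.7432e-07 m²
L = m/(density·A) = 0.0148/(7960×2.7432e-07) = 6.778 m
R = ρL/A = (9.67×10^-8)(6.778)/(2.7432e-07) = 2.389 Ω
P = I²R = (9.27)² × 2.389 = 205 W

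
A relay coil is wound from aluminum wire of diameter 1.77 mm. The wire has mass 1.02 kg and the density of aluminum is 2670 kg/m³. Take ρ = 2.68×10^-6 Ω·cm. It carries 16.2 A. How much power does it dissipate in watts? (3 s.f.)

ρ = 2.68×10^-6 Ω·cm = 2.68×10^-8 Ω·m
A = π(d/2)² = π(8.8500e-04 m)² = 2.4606e-06 m²
L = m/(density·A) = 1.02/(2670×2.4606e-06) = 155.3 m
R = ρL/A = (2.68×10^-8)(155.3)/(2.4606e-06) = 1.691 Ω
P = I²R = (16.2)² × 1.691 = 444 W

444 W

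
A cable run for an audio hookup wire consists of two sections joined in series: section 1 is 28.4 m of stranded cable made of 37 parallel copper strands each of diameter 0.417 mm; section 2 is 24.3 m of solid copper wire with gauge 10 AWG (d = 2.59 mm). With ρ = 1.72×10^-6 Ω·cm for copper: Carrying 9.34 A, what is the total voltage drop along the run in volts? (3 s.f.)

ρ = 1.72×10^-6 Ω·cm = 1.72×10^-8 Ω·m
Section 1: A_strand = π(2.0850e-04)² = 1.366e-07 m²; R₁ = ρL/(N·A_s) = (1.72×10^-8)(28.4)/(37×1.366e-07) = 0.09667 Ω
Section 2: A = π(2.59/2 mm)² = π(1.2950e-03 m)² = 5.269e-06 m²
R₂ = (1.72×10^-8)(24.3)/(5.269e-06) = 0.07933 Ω
R = R₁ + R₂ = 0.176 Ω
V = IR = 9.34 × 0.176 = 1.64 V

1.64 V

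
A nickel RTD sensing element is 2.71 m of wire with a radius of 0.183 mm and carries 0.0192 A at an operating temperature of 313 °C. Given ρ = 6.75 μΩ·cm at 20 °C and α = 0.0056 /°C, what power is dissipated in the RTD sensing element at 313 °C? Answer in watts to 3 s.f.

0.00169 W

ρ = 6.75 μΩ·cm = 6.75×10^-8 Ω·m
A = πr² = π(1.8300e-04 m)² = 1.052e-07 m²
R₍20₎ = ρL/A = (6.75×10^-8)(2.71)/(1.052e-07) = 1.739 Ω
R₍313₎ = R₍20₎(1 + αΔT) = 1.739 × (1 + 0.0056×293) = 4.592 Ω
P = I²R = (0.0192)² × 4.592 = 0.00169 W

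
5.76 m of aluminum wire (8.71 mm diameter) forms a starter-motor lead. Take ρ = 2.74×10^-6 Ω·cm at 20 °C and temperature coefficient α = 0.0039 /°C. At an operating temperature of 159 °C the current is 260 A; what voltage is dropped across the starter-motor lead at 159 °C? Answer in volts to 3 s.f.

1.06 V

ρ = 2.74×10^-6 Ω·cm = 2.74×10^-8 Ω·m
A = π(d/2)² = π(4.3550e-03 m)² = 5.958e-05 m²
R₍20₎ = ρL/A = (2.74×10^-8)(5.76)/(5.958e-05) = 0.002649 Ω
R₍159₎ = R₍20₎(1 + αΔT) = 0.002649 × (1 + 0.0039×139) = 0.004085 Ω
V = IR = 260 × 0.004085 = 1.06 V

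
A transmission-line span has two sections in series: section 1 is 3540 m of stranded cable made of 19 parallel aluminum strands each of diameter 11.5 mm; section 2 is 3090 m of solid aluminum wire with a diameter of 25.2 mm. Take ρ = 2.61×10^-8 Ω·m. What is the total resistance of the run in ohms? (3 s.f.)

Section 1: A_strand = π(5.7500e-03)² = 1.039e-04 m²; R₁ = ρL/(N·A_s) = (2.61×10^-8)(3540)/(19×1.039e-04) = 0.04682 Ω
Section 2: A = π(d/2)² = π(1.2600e-02 m)² = 4.988e-04 m²
R₂ = (2.61×10^-8)(3090)/(4.988e-04) = 0.1617 Ω
R = R₁ + R₂ = 0.209 Ω

0.209 Ω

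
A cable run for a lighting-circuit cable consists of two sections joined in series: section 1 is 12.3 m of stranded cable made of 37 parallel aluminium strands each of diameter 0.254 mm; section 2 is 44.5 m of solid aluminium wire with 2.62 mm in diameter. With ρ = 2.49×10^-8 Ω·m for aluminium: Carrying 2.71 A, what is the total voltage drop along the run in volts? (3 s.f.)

1.00 V

Section 1: A_strand = π(1.2700e-04)² = 5.067e-08 m²; R₁ = ρL/(N·A_s) = (2.49×10^-8)(12.3)/(37×5.067e-08) = 0.1634 Ω
Section 2: A = π(d/2)² = π(1.3100e-03 m)² = 5.391e-06 m²
R₂ = (2.49×10^-8)(44.5)/(5.391e-06) = 0.2055 Ω
R = R₁ + R₂ = 0.3689 Ω
V = IR = 2.71 × 0.3689 = 1.00 V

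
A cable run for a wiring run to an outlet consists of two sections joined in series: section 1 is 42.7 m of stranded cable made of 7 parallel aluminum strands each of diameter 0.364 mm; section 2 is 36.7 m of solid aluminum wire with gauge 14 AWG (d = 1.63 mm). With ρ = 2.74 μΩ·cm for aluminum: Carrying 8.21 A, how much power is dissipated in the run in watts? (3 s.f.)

ρ = 2.74 μΩ·cm = 2.74×10^-8 Ω·m
Section 1: A_strand = π(1.8200e-04)² = 1.041e-07 m²; R₁ = ρL/(N·A_s) = (2.74×10^-8)(42.7)/(7×1.041e-07) = 1.606 Ω
Section 2: A = π(1.63/2 mm)² = π(8.1500e-04 m)² = 2.087e-06 m²
R₂ = (2.74×10^-8)(36.7)/(2.087e-06) = 0.4819 Ω
R = R₁ + R₂ = 2.088 Ω
P = I²R = (8.21)² × 2.088 = 141 W

141 W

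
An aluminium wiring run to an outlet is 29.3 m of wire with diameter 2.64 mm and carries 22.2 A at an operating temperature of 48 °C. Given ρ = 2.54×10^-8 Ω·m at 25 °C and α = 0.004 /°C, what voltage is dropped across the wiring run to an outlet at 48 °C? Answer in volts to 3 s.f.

3.30 V

A = π(d/2)² = π(1.3200e-03 m)² = 5.474e-06 m²
R₍25₎ = ρL/A = (2.54×10^-8)(29.3)/(5.474e-06) = 0.136 Ω
R₍48₎ = R₍25₎(1 + αΔT) = 0.136 × (1 + 0.004×23) = 0.1485 Ω
V = IR = 22.2 × 0.1485 = 3.30 V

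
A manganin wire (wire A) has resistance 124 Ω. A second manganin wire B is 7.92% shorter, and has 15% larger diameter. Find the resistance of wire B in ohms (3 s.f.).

R ∝ L/d², so R_B/R_A = (1 − 7.92/100) × (1 + 15/100)⁻²
= 0.9208 × 0.7561 = 0.6963
R_B = 0.6963 × 124 = 86.3 Ω

86.3 Ω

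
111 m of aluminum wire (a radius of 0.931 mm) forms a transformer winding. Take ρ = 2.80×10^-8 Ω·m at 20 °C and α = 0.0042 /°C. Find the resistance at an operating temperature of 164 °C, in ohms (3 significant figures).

1.83 Ω

A = πr² = π(9.3100e-04 m)² = 2.723e-06 m²
R₍20°C₎ = ρL/A = (2.80×10^-8)(111)/(2.723e-06) = 1.141 Ω
R = R₀(1 + αΔT) = 1.141(1 + 0.0042×144) = 1.83 Ω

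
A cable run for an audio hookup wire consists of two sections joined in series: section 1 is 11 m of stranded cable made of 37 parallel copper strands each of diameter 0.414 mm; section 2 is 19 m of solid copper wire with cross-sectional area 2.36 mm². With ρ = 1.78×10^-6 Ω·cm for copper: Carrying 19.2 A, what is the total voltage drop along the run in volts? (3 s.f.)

3.51 V

ρ = 1.78×10^-6 Ω·cm = 1.78×10^-8 Ω·m
Section 1: A_strand = π(2.0700e-04)² = 1.346e-07 m²; R₁ = ρL/(N·A_s) = (1.78×10^-8)(11)/(37×1.346e-07) = 0.03931 Ω
Section 2: A = 2.36 mm² = 2.360e-06 m²
R₂ = (1.78×10^-8)(19)/(2.360e-06) = 0.1433 Ω
R = R₁ + R₂ = 0.1826 Ω
V = IR = 19.2 × 0.1826 = 3.51 V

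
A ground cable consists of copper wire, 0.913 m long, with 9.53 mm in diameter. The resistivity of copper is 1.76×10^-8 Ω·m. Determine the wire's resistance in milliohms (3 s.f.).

A = π(d/2)² = π(4.7650e-03 m)² = 7.133e-05 m²
R = ρL/A = (1.76×10^-8)(0.913 m)/(7.133e-05 m²) = 0.225 mΩ

0.225 mΩ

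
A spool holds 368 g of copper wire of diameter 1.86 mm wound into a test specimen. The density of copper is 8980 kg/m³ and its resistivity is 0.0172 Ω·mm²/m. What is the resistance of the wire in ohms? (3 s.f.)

ρ = 0.0172 Ω·mm²/m = 1.72×10^-8 Ω·m
A = π(d/2)² = π(9.3000e-04 m)² = 2.7172e-06 m²
L = m/(density·A) = 0.368/(8980×2.7172e-06) = 15.08 m
R = ρL/A = (1.72×10^-8)(15.08)/(2.7172e-06) = 0.0955 Ω

0.0955 Ω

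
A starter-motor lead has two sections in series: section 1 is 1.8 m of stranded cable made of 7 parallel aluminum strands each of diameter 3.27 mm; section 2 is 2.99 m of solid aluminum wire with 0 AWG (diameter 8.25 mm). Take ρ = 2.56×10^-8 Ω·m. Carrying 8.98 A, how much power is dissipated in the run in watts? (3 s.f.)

Section 1: A_strand = π(1.6350e-03)² = 8.398e-06 m²; R₁ = ρL/(N·A_s) = (2.56×10^-8)(1.8)/(7×8.398e-06) = 7.838×10^-4 Ω
Section 2: A = π(8.25/2 mm)² = π(4.1250e-03 m)² = 5.346e-05 m²
R₂ = (2.56×10^-8)(2.99)/(5.346e-05) = 0.001432 Ω
R = R₁ + R₂ = 0.002216 Ω
P = I²R = (8.98)² × 0.002216 = 0.179 W

0.179 W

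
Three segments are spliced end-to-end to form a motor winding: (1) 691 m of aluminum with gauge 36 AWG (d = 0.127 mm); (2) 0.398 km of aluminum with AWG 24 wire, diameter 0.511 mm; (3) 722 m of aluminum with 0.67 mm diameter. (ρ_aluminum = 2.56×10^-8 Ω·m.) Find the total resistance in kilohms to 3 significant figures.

Seg 1: A = π(0.127/2 mm)² = π(6.3500e-05 m)² = 1.267e-08 m²
R_1 = (2.56×10^-8)(691)/(1.267e-08) = 1396 Ω
Seg 2: A = π(0.511/2 mm)² = π(2.5550e-04 m)² = 2.051e-07 m²
R_2 = (2.56×10^-8)(398)/(2.051e-07) = 49.68 Ω
Seg 3: A = π(d/2)² = π(3.3500e-04 m)² = 3.526e-07 m²
R_3 = (2.56×10^-8)(722)/(3.526e-07) = 52.42 Ω
R_total = R_1 + R_2 + R_3 = 1.50 kΩ

1.50 kΩ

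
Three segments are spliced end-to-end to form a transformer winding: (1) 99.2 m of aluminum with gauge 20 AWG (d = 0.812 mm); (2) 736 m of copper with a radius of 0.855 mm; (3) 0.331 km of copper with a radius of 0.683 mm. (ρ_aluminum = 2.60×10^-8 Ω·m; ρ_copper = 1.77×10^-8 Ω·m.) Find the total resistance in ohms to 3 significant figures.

14.7 Ω

Seg 1: A = π(0.812/2 mm)² = π(4.0600e-04 m)² = 5.178e-07 m²
R_1 = (2.60×10^-8)(99.2)/(5.178e-07) = 4.981 Ω
Seg 2: A = πr² = π(8.5500e-04 m)² = 2.297e-06 m²
R_2 = (1.77×10^-8)(736)/(2.297e-06) = 5.672 Ω
Seg 3: A = πr² = π(6.8300e-04 m)² = 1.466e-06 m²
R_3 = (1.77×10^-8)(331)/(1.466e-06) = 3.998 Ω
R_total = R_1 + R_2 + R_3 = 14.7 Ω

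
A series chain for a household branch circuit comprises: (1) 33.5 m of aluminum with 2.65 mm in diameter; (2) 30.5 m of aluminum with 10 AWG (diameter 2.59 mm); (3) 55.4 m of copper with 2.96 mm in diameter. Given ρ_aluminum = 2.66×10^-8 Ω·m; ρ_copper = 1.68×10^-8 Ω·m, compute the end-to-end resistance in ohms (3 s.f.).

0.451 Ω

Seg 1: A = π(d/2)² = π(1.3250e-03 m)² = 5.515e-06 m²
R_1 = (2.66×10^-8)(33.5)/(5.515e-06) = 0.1616 Ω
Seg 2: A = π(2.59/2 mm)² = π(1.2950e-03 m)² = 5.269e-06 m²
R_2 = (2.66×10^-8)(30.5)/(5.269e-06) = 0.154 Ω
Seg 3: A = π(d/2)² = π(1.4800e-03 m)² = 6.881e-06 m²
R_3 = (1.68×10^-8)(55.4)/(6.881e-06) = 0.1353 Ω
R_total = R_1 + R_2 + R_3 = 0.451 Ω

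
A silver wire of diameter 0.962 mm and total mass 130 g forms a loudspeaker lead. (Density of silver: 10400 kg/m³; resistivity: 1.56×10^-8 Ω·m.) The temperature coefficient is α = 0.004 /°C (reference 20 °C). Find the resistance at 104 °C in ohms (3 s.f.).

A = π(d/2)² = π(4.8100e-04 m)² = 7.2684e-07 m²
L = m/(density·A) = 0.13/(10400×7.2684e-07) = 17.2 m
R = ρL/A = (1.56×10^-8)(17.2)/(7.2684e-07) = 0.3691 Ω
R(104 °C) = 0.3691 × (1 + 0.004×84) = 0.493 Ω

0.493 Ω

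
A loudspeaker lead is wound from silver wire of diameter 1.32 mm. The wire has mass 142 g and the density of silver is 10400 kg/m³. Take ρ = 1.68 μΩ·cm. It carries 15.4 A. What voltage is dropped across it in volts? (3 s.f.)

1.89 V

ρ = 1.68 μΩ·cm = 1.68×10^-8 Ω·m
A = π(d/2)² = π(6.6000e-04 m)² = 1.3685e-06 m²
L = m/(density·A) = 0.142/(10400×1.3685e-06) = 9.977 m
R = ρL/A = (1.68×10^-8)(9.977)/(1.3685e-06) = 0.1225 Ω
V = IR = 15.4 × 0.1225 = 1.89 V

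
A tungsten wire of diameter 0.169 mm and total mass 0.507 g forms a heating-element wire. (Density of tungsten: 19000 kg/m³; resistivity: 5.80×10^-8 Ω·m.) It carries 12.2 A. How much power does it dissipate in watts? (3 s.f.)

A = π(d/2)² = π(8.4500e-05 m)² = 2.2432e-08 m²
L = m/(density·A) = 5.070×10^-4/(19000×2.2432e-08) = 1.19 m
R = ρL/A = (5.80×10^-8)(1.19)/(2.2432e-08) = 3.076 Ω
P = I²R = (12.2)² × 3.076 = 458 W

458 W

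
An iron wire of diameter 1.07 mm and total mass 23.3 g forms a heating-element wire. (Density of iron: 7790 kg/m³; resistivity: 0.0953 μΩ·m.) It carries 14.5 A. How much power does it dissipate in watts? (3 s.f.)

ρ = 0.0953 μΩ·m = 9.53×10^-8 Ω·m
A = π(d/2)² = π(5.3500e-04 m)² = 8.9920e-07 m²
L = m/(density·A) = 0.0233/(7790×8.9920e-07) = 3.326 m
R = ρL/A = (9.53×10^-8)(3.326)/(8.9920e-07) = 0.3525 Ω
P = I²R = (14.5)² × 0.3525 = 74.1 W

74.1 W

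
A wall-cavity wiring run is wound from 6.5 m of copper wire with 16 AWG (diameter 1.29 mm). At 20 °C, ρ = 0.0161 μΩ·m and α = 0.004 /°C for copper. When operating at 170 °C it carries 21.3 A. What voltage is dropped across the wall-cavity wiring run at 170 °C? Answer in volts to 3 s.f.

2.73 V

ρ = 0.0161 μΩ·m = 1.61×10^-8 Ω·m
A = π(1.29/2 mm)² = π(6.4500e-04 m)² = 1.307e-06 m²
R₍20₎ = ρL/A = (1.61×10^-8)(6.5)/(1.307e-06) = 0.08007 Ω
R₍170₎ = R₍20₎(1 + αΔT) = 0.08007 × (1 + 0.004×150) = 0.1281 Ω
V = IR = 21.3 × 0.1281 = 2.73 V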